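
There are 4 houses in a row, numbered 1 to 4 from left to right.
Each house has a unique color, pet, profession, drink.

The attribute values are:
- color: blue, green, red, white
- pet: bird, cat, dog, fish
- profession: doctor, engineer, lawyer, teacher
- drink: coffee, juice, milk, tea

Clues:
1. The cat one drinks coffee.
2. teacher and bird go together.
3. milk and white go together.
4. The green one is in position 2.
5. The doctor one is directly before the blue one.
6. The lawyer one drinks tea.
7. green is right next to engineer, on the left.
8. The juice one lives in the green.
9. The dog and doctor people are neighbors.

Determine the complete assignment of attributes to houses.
Solution:

House | Color | Pet | Profession | Drink
----------------------------------------
  1   | red | dog | lawyer | tea
  2   | green | fish | doctor | juice
  3   | blue | cat | engineer | coffee
  4   | white | bird | teacher | milk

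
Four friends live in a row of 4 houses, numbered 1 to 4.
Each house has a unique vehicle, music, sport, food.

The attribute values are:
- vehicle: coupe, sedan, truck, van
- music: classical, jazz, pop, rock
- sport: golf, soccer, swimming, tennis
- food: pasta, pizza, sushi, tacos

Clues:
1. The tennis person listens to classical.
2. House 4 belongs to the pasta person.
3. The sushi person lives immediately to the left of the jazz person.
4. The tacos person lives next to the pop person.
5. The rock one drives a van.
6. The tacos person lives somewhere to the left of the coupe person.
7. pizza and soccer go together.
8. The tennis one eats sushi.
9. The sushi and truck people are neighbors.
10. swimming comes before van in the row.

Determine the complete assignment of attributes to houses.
Solution:

House | Vehicle | Music | Sport | Food
--------------------------------------
  1   | sedan | classical | tennis | sushi
  2   | truck | jazz | swimming | tacos
  3   | coupe | pop | soccer | pizza
  4   | van | rock | golf | pasta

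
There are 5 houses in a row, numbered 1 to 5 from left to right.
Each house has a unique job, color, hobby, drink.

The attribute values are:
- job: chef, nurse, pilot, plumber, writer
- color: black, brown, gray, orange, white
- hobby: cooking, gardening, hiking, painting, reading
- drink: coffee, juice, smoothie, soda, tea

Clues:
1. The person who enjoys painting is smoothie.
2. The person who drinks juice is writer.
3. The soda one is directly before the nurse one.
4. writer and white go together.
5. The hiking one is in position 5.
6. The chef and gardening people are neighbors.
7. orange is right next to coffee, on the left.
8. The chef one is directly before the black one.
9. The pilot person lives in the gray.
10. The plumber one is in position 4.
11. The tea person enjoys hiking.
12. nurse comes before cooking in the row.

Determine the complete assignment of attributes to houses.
Solution:

House | Job | Color | Hobby | Drink
-----------------------------------
  1   | chef | orange | reading | soda
  2   | nurse | black | gardening | coffee
  3   | writer | white | cooking | juice
  4   | plumber | brown | painting | smoothie
  5   | pilot | gray | hiking | tea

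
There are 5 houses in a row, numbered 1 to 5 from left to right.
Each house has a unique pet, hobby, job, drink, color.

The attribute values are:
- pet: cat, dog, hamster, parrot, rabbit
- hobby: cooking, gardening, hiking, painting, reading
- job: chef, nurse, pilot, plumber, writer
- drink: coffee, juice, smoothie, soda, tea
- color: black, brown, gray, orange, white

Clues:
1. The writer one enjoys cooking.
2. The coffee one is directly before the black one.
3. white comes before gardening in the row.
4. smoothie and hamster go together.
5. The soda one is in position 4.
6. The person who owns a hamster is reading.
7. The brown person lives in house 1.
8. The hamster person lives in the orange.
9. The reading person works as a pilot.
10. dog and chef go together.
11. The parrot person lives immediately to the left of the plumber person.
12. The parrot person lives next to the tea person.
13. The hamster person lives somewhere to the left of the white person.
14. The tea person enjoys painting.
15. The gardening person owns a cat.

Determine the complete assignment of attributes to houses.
Solution:

House | Pet | Hobby | Job | Drink | Color
-----------------------------------------
  1   | parrot | cooking | writer | coffee | brown
  2   | rabbit | painting | plumber | tea | black
  3   | hamster | reading | pilot | smoothie | orange
  4   | dog | hiking | chef | soda | white
  5   | cat | gardening | nurse | juice | gray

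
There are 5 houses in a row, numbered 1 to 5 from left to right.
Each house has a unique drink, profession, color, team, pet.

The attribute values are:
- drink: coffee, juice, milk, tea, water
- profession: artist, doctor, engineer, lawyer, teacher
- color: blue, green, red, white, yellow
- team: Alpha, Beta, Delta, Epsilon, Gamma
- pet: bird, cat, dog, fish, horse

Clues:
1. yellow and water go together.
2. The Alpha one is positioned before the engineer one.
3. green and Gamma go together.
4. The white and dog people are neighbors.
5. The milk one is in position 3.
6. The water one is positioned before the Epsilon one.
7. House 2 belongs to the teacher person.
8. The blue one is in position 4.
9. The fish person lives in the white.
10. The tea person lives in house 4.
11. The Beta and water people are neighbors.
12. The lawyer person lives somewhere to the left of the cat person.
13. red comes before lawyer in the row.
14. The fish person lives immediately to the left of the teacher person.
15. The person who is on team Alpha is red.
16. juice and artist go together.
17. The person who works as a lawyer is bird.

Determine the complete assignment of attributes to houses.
Solution:

House | Drink | Profession | Color | Team | Pet
-----------------------------------------------
  1   | juice | artist | white | Beta | fish
  2   | water | teacher | yellow | Delta | dog
  3   | milk | doctor | red | Alpha | horse
  4   | tea | lawyer | blue | Epsilon | bird
  5   | coffee | engineer | green | Gamma | cat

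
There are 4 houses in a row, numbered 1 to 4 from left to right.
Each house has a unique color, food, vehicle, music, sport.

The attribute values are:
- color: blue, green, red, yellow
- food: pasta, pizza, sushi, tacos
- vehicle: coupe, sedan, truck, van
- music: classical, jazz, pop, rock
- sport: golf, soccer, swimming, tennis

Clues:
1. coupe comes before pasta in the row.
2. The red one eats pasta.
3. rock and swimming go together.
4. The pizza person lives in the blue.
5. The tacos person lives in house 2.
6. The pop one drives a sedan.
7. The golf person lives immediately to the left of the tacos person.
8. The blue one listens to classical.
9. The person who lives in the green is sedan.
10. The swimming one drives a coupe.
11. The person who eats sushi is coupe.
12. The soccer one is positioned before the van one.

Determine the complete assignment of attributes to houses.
Solution:

House | Color | Food | Vehicle | Music | Sport
----------------------------------------------
  1   | blue | pizza | truck | classical | golf
  2   | green | tacos | sedan | pop | soccer
  3   | yellow | sushi | coupe | rock | swimming
  4   | red | pasta | van | jazz | tennis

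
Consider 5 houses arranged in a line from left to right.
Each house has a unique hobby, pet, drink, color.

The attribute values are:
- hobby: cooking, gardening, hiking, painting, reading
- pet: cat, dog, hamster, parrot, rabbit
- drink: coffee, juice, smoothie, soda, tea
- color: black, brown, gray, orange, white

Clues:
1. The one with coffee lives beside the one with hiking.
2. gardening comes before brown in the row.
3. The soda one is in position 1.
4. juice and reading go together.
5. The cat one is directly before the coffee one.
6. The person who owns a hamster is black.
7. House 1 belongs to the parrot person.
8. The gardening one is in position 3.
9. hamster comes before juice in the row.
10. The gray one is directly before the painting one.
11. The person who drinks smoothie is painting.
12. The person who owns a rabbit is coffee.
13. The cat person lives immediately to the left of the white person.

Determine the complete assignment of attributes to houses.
Solution:

House | Hobby | Pet | Drink | Color
-----------------------------------
  1   | cooking | parrot | soda | gray
  2   | painting | cat | smoothie | orange
  3   | gardening | rabbit | coffee | white
  4   | hiking | hamster | tea | black
  5   | reading | dog | juice | brown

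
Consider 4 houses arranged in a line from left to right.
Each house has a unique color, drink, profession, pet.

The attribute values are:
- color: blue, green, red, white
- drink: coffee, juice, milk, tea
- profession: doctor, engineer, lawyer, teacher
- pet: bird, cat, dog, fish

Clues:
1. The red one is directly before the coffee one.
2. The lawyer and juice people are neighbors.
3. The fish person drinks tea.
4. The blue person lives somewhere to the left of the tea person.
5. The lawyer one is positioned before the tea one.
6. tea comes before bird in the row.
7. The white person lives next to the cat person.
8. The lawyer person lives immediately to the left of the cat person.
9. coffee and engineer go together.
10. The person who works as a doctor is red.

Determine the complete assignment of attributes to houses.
Solution:

House | Color | Drink | Profession | Pet
----------------------------------------
  1   | white | milk | lawyer | dog
  2   | blue | juice | teacher | cat
  3   | red | tea | doctor | fish
  4   | green | coffee | engineer | bird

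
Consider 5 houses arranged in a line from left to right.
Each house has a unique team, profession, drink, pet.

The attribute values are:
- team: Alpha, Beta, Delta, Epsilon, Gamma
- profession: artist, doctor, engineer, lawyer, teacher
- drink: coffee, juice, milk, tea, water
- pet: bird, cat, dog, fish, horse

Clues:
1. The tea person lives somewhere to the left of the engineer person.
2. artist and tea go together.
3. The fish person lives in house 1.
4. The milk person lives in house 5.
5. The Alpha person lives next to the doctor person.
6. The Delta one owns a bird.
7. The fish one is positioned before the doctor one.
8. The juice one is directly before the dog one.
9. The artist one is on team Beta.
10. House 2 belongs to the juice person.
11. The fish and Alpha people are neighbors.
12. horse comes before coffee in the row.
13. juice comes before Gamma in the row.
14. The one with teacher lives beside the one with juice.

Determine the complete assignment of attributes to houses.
Solution:

House | Team | Profession | Drink | Pet
---------------------------------------
  1   | Epsilon | teacher | water | fish
  2   | Alpha | lawyer | juice | horse
  3   | Gamma | doctor | coffee | dog
  4   | Beta | artist | tea | cat
  5   | Delta | engineer | milk | bird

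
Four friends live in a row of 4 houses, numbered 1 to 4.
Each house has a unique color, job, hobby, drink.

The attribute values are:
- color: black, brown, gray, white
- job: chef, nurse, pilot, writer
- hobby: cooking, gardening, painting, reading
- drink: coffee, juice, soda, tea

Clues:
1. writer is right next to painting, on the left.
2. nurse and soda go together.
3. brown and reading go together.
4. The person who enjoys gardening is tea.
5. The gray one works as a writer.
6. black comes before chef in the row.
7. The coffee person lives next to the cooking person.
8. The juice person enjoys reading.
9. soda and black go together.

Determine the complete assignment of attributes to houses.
Solution:

House | Color | Job | Hobby | Drink
-----------------------------------
  1   | gray | writer | gardening | tea
  2   | white | pilot | painting | coffee
  3   | black | nurse | cooking | soda
  4   | brown | chef | reading | juice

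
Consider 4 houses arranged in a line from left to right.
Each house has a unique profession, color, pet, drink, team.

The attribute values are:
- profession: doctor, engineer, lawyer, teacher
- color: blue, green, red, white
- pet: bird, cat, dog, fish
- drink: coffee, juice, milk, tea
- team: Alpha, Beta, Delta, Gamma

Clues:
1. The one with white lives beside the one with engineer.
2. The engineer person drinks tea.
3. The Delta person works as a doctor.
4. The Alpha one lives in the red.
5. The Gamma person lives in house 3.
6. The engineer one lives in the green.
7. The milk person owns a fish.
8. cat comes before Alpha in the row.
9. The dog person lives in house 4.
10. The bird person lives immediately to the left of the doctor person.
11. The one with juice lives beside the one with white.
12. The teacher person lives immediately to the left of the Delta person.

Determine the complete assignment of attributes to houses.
Solution:

House | Profession | Color | Pet | Drink | Team
-----------------------------------------------
  1   | teacher | blue | bird | juice | Beta
  2   | doctor | white | fish | milk | Delta
  3   | engineer | green | cat | tea | Gamma
  4   | lawyer | red | dog | coffee | Alpha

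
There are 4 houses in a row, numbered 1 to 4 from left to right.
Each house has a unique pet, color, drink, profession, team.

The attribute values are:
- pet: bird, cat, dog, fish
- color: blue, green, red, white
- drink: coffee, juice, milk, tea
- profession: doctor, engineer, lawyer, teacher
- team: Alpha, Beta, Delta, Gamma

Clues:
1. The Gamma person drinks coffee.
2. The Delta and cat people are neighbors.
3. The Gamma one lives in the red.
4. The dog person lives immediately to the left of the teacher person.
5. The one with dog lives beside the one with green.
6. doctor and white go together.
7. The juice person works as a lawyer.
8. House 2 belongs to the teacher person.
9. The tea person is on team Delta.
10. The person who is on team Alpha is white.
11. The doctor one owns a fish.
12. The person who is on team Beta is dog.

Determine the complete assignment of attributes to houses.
Solution:

House | Pet | Color | Drink | Profession | Team
-----------------------------------------------
  1   | dog | blue | juice | lawyer | Beta
  2   | bird | green | tea | teacher | Delta
  3   | cat | red | coffee | engineer | Gamma
  4   | fish | white | milk | doctor | Alpha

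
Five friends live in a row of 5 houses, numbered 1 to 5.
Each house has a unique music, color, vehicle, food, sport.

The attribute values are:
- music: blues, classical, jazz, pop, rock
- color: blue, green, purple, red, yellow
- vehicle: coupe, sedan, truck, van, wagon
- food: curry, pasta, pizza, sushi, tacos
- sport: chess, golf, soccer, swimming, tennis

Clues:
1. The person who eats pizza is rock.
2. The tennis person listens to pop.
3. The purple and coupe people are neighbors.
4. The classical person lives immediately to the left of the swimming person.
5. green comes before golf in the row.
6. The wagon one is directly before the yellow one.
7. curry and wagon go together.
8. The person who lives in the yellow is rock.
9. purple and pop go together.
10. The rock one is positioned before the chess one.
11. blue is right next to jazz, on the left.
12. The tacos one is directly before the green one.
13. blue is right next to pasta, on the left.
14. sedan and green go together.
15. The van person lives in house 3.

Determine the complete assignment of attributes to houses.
Solution:

House | Music | Color | Vehicle | Food | Sport
----------------------------------------------
  1   | pop | purple | wagon | curry | tennis
  2   | rock | yellow | coupe | pizza | soccer
  3   | classical | blue | van | tacos | chess
  4   | jazz | green | sedan | pasta | swimming
  5   | blues | red | truck | sushi | golf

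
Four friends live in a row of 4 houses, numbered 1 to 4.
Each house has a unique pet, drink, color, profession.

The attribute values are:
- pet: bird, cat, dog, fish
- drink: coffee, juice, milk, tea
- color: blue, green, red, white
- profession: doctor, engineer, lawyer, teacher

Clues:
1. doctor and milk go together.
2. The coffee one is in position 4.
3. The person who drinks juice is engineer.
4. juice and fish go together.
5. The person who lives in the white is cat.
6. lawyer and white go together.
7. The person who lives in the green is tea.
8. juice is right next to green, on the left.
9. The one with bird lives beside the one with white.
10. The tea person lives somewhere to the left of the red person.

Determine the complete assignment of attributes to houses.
Solution:

House | Pet | Drink | Color | Profession
----------------------------------------
  1   | fish | juice | blue | engineer
  2   | dog | tea | green | teacher
  3   | bird | milk | red | doctor
  4   | cat | coffee | white | lawyer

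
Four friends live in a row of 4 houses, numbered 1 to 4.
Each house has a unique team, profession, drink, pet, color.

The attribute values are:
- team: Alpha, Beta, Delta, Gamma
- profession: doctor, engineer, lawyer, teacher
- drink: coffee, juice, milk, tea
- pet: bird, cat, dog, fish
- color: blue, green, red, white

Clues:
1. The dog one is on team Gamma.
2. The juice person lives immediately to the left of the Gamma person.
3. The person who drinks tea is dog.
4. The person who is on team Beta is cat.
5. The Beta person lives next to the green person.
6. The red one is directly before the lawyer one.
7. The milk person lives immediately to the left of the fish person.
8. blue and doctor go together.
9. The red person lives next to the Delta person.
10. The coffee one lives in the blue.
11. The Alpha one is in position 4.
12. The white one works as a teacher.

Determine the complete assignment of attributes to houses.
Solution:

House | Team | Profession | Drink | Pet | Color
-----------------------------------------------
  1   | Beta | engineer | milk | cat | red
  2   | Delta | lawyer | juice | fish | green
  3   | Gamma | teacher | tea | dog | white
  4   | Alpha | doctor | coffee | bird | blue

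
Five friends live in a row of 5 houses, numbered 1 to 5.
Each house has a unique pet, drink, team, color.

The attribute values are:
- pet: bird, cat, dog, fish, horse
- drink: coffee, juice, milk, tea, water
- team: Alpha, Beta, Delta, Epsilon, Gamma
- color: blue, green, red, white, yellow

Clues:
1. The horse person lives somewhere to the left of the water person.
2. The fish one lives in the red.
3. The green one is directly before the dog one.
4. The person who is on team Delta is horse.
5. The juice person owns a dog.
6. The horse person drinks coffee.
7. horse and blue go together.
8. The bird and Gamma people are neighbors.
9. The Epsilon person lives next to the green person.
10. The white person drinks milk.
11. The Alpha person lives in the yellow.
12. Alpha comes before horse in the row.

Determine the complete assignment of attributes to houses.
Solution:

House | Pet | Drink | Team | Color
----------------------------------
  1   | bird | milk | Epsilon | white
  2   | cat | tea | Gamma | green
  3   | dog | juice | Alpha | yellow
  4   | horse | coffee | Delta | blue
  5   | fish | water | Beta | red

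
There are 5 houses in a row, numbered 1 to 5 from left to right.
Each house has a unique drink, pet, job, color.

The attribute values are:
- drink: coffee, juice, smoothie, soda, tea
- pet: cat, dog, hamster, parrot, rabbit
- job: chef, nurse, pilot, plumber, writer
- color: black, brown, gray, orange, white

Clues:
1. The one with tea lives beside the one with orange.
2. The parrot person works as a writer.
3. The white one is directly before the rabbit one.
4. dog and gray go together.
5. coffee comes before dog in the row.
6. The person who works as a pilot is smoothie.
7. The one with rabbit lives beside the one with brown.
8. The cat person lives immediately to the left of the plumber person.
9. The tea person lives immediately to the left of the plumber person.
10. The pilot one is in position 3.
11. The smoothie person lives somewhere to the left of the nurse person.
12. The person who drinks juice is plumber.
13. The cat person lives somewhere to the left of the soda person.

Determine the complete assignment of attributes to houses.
Solution:

House | Drink | Pet | Job | Color
---------------------------------
  1   | tea | cat | chef | white
  2   | juice | rabbit | plumber | orange
  3   | smoothie | hamster | pilot | brown
  4   | coffee | parrot | writer | black
  5   | soda | dog | nurse | gray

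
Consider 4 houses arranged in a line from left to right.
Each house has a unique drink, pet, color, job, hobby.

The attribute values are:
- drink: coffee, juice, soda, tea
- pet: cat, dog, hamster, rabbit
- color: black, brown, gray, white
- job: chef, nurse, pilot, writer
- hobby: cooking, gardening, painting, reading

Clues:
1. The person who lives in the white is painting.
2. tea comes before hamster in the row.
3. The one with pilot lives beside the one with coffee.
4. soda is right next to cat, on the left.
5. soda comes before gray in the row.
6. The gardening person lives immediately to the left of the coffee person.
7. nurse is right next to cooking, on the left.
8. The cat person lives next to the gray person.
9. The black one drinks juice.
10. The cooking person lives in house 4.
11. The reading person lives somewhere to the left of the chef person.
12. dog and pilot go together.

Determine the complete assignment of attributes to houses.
Solution:

House | Drink | Pet | Color | Job | Hobby
-----------------------------------------
  1   | soda | dog | brown | pilot | gardening
  2   | coffee | cat | white | writer | painting
  3   | tea | rabbit | gray | nurse | reading
  4   | juice | hamster | black | chef | cooking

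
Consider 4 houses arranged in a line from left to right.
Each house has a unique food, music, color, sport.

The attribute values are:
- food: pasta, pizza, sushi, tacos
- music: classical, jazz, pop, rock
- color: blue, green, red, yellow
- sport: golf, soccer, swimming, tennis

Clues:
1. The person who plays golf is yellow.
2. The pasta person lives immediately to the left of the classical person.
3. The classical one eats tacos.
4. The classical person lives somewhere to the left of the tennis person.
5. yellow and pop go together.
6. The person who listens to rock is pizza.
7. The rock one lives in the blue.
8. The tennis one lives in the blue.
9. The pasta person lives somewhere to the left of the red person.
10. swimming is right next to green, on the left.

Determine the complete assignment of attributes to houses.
Solution:

House | Food | Music | Color | Sport
------------------------------------
  1   | pasta | pop | yellow | golf
  2   | tacos | classical | red | swimming
  3   | sushi | jazz | green | soccer
  4   | pizza | rock | blue | tennis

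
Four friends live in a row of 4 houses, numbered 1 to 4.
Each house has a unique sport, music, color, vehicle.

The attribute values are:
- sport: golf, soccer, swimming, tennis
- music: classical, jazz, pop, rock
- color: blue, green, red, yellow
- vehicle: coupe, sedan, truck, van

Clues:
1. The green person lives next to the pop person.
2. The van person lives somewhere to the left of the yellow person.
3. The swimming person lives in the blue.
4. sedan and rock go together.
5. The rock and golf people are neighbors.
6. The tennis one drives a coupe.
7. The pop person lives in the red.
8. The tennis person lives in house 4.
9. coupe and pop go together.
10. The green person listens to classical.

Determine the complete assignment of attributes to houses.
Solution:

House | Sport | Music | Color | Vehicle
---------------------------------------
  1   | swimming | jazz | blue | van
  2   | soccer | rock | yellow | sedan
  3   | golf | classical | green | truck
  4   | tennis | pop | red | coupe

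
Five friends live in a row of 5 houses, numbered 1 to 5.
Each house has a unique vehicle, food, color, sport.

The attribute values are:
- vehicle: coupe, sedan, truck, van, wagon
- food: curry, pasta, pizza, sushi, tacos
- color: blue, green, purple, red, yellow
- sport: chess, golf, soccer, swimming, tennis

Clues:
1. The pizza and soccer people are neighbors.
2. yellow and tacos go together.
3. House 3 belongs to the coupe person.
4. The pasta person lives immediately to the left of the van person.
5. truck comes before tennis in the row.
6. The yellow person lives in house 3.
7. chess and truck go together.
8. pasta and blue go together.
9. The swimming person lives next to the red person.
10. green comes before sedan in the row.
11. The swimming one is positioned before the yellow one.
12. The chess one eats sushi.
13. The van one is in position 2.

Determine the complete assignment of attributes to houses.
Solution:

House | Vehicle | Food | Color | Sport
--------------------------------------
  1   | wagon | pasta | blue | swimming
  2   | van | pizza | red | golf
  3   | coupe | tacos | yellow | soccer
  4   | truck | sushi | green | chess
  5   | sedan | curry | purple | tennis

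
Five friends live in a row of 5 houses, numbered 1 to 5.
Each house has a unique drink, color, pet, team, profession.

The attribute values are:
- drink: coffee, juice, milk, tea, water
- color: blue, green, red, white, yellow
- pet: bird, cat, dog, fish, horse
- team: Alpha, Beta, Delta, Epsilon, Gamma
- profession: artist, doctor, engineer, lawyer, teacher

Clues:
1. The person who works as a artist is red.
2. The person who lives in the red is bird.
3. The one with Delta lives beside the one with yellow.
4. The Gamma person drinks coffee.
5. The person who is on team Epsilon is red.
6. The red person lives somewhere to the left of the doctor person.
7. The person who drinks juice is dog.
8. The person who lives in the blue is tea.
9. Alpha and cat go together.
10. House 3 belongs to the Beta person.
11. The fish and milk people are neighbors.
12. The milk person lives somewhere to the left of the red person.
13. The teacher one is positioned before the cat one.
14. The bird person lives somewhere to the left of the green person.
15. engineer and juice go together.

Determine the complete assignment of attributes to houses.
Solution:

House | Drink | Color | Pet | Team | Profession
-----------------------------------------------
  1   | tea | blue | fish | Delta | teacher
  2   | milk | yellow | cat | Alpha | lawyer
  3   | juice | white | dog | Beta | engineer
  4   | water | red | bird | Epsilon | artist
  5   | coffee | green | horse | Gamma | doctor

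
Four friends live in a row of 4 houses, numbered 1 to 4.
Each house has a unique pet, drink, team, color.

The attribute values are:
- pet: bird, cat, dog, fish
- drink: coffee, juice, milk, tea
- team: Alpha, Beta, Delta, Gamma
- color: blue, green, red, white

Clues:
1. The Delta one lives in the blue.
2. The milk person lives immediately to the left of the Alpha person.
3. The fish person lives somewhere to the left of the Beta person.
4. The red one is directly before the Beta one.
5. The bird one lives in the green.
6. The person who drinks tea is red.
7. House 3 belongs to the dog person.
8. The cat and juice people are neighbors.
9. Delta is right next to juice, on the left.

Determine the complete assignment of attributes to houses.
Solution:

House | Pet | Drink | Team | Color
----------------------------------
  1   | cat | milk | Delta | blue
  2   | fish | juice | Alpha | white
  3   | dog | tea | Gamma | red
  4   | bird | coffee | Beta | green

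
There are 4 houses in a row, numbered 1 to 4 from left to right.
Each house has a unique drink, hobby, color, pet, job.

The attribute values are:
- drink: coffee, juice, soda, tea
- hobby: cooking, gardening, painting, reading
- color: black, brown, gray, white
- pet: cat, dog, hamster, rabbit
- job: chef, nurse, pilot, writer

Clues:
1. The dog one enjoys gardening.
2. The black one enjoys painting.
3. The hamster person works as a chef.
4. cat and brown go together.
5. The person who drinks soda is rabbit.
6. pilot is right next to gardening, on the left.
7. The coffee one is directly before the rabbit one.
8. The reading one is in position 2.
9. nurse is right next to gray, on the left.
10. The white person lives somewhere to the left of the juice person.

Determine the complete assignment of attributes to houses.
Solution:

House | Drink | Hobby | Color | Pet | Job
-----------------------------------------
  1   | coffee | cooking | brown | cat | nurse
  2   | soda | reading | gray | rabbit | pilot
  3   | tea | gardening | white | dog | writer
  4   | juice | painting | black | hamster | chef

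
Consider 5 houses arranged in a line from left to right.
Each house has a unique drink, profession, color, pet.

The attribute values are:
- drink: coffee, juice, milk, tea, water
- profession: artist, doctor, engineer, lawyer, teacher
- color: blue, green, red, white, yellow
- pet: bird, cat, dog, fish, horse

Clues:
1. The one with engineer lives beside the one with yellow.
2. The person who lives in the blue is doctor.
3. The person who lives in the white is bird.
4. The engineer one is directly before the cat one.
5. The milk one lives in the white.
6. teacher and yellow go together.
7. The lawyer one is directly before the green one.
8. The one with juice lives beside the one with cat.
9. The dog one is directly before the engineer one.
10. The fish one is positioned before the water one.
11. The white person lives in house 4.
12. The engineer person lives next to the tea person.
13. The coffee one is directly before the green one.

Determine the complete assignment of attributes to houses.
Solution:

House | Drink | Profession | Color | Pet
----------------------------------------
  1   | coffee | lawyer | red | dog
  2   | juice | engineer | green | fish
  3   | tea | teacher | yellow | cat
  4   | milk | artist | white | bird
  5   | water | doctor | blue | horse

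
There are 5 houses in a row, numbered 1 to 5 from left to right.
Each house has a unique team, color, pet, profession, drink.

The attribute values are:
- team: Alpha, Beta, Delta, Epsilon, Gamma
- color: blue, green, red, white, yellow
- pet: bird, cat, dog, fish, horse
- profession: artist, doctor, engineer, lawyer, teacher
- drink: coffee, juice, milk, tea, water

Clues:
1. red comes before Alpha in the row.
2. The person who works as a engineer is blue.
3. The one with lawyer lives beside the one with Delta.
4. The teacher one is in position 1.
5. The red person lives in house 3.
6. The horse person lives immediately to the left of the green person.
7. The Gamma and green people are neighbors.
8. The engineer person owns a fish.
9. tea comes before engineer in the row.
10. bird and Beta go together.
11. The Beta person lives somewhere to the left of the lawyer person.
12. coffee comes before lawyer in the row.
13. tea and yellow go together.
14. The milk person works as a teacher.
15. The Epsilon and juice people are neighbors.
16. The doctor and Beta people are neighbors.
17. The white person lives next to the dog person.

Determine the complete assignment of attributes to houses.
Solution:

House | Team | Color | Pet | Profession | Drink
-----------------------------------------------
  1   | Gamma | white | horse | teacher | milk
  2   | Epsilon | green | dog | doctor | coffee
  3   | Beta | red | bird | artist | juice
  4   | Alpha | yellow | cat | lawyer | tea
  5   | Delta | blue | fish | engineer | water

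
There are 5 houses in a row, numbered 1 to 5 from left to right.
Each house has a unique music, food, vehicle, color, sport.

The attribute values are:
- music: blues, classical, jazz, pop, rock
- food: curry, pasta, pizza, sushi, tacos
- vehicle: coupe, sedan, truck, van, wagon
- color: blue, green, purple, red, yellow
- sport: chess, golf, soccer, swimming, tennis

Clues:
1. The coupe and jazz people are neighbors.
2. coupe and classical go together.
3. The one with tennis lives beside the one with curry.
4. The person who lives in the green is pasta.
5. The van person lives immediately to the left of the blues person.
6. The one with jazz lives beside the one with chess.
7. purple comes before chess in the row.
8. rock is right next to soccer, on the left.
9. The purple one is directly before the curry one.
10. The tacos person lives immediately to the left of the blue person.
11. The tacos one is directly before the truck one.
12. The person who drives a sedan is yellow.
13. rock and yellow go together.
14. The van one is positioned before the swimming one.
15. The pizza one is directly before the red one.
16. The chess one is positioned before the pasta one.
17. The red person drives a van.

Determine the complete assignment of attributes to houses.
Solution:

House | Music | Food | Vehicle | Color | Sport
----------------------------------------------
  1   | classical | tacos | coupe | purple | tennis
  2   | jazz | curry | truck | blue | golf
  3   | rock | pizza | sedan | yellow | chess
  4   | pop | sushi | van | red | soccer
  5   | blues | pasta | wagon | green | swimming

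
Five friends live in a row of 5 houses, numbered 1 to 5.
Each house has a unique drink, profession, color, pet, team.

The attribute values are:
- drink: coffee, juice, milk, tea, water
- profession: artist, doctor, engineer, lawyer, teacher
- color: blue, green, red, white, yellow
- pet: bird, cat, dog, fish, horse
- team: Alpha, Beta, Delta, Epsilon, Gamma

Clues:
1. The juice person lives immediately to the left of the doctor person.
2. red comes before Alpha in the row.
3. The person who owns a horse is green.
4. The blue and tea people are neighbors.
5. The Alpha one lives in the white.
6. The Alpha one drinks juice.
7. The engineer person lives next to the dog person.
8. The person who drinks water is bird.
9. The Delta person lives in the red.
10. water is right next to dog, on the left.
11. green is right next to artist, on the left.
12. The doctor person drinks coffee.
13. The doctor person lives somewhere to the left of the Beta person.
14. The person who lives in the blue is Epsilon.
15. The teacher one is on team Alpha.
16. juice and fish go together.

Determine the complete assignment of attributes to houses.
Solution:

House | Drink | Profession | Color | Pet | Team
-----------------------------------------------
  1   | water | engineer | blue | bird | Epsilon
  2   | tea | lawyer | red | dog | Delta
  3   | juice | teacher | white | fish | Alpha
  4   | coffee | doctor | green | horse | Gamma
  5   | milk | artist | yellow | cat | Beta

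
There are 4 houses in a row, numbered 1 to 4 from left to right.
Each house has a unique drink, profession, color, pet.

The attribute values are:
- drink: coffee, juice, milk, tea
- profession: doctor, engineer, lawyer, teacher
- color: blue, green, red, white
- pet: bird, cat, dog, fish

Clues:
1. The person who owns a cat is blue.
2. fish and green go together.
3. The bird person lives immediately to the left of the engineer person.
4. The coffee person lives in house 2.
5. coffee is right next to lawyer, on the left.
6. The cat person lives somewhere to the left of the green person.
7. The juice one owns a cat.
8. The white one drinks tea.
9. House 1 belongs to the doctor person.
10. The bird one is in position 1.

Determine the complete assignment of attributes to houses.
Solution:

House | Drink | Profession | Color | Pet
----------------------------------------
  1   | tea | doctor | white | bird
  2   | coffee | engineer | red | dog
  3   | juice | lawyer | blue | cat
  4   | milk | teacher | green | fish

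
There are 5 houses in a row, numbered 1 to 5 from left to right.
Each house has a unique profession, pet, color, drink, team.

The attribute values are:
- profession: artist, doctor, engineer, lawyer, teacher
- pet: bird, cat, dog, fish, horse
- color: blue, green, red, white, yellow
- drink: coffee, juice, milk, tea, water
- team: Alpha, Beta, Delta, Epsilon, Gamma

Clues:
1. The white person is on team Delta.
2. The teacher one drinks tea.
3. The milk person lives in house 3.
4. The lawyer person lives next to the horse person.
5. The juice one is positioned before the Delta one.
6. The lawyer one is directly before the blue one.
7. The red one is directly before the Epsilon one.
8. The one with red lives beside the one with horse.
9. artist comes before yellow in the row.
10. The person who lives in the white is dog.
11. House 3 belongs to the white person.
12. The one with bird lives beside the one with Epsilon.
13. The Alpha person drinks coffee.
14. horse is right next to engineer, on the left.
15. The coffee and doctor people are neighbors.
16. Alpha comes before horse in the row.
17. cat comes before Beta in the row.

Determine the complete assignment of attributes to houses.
Solution:

House | Profession | Pet | Color | Drink | Team
-----------------------------------------------
  1   | lawyer | bird | red | coffee | Alpha
  2   | doctor | horse | blue | juice | Epsilon
  3   | engineer | dog | white | milk | Delta
  4   | artist | cat | green | water | Gamma
  5   | teacher | fish | yellow | tea | Beta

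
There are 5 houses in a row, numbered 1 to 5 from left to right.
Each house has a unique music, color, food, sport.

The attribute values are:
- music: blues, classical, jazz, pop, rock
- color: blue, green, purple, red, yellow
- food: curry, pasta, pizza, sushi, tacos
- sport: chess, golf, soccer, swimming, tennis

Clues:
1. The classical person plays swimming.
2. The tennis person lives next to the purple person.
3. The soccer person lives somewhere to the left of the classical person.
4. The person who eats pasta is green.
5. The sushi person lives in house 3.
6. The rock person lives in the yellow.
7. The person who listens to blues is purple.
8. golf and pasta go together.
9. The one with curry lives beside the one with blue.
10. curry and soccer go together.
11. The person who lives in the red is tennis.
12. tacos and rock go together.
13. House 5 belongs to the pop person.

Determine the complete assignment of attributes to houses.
Solution:

House | Music | Color | Food | Sport
------------------------------------
  1   | jazz | red | pizza | tennis
  2   | blues | purple | curry | soccer
  3   | classical | blue | sushi | swimming
  4   | rock | yellow | tacos | chess
  5   | pop | green | pasta | golf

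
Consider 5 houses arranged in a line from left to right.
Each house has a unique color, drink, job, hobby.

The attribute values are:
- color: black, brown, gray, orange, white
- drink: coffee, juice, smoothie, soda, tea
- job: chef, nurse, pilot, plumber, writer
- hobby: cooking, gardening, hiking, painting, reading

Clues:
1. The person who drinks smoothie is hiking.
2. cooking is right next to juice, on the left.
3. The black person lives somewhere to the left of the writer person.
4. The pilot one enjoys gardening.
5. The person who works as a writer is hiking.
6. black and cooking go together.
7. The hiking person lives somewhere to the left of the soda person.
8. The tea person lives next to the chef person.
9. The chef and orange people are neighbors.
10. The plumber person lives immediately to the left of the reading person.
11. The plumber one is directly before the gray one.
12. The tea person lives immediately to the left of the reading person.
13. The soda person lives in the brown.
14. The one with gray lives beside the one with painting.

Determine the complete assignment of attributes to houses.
Solution:

House | Color | Drink | Job | Hobby
-----------------------------------
  1   | black | tea | plumber | cooking
  2   | gray | juice | chef | reading
  3   | orange | coffee | nurse | painting
  4   | white | smoothie | writer | hiking
  5   | brown | soda | pilot | gardening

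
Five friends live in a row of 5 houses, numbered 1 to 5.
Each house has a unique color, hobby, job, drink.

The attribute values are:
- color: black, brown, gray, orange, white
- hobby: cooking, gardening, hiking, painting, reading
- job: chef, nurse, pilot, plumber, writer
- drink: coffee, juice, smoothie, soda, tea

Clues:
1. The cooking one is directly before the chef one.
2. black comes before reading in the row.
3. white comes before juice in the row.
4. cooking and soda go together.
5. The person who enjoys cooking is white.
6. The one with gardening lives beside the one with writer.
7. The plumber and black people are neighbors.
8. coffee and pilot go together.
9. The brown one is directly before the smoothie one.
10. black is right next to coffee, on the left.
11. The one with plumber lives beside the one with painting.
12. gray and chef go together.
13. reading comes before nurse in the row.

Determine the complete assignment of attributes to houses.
Solution:

House | Color | Hobby | Job | Drink
-----------------------------------
  1   | brown | gardening | plumber | tea
  2   | black | painting | writer | smoothie
  3   | orange | reading | pilot | coffee
  4   | white | cooking | nurse | soda
  5   | gray | hiking | chef | juice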